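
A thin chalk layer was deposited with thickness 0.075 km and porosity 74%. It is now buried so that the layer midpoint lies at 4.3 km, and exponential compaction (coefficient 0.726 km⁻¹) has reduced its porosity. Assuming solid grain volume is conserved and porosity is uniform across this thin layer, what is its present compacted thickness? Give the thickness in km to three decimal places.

Porosity at 4.3 km: phi = 0.74·exp(−0.726×4.3) = 0.0326
Solid-volume conservation: h(1−phi) = h₀(1−phi₀) ⇒ h = h₀·(1−phi₀)/(1−phi)
h = 0.075 × (1 − 0.74)/(1 − 0.0326) = 0.075 × 0.2688 = 0.0202 km

0.020 km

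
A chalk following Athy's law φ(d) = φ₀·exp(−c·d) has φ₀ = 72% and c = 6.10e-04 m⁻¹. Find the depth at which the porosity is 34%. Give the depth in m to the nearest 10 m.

Working in km (1 km = 1000 m; c in km⁻¹ = c in m⁻¹ × 1000):
Invert Athy's law: d = ln(φ₀/φ) / c
d = ln(0.72/0.34) / 0.61 = ln(2.118) / 0.61 = 0.7503 / 0.61 = 1.230 km

1230 m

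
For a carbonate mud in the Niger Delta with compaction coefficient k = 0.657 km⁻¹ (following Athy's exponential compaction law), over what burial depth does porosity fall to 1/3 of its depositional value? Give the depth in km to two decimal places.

1.67 km

phi/phi₀ = 1/3 ⇒ exp(−k·Z) = 1/3 ⇒ Z = ln(3) / k
Z = 1.0986 / 0.657 = 1.672 km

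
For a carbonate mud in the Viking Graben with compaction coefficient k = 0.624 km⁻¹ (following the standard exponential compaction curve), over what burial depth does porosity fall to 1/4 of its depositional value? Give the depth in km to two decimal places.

2.22 km

n/n₀ = 1/4 ⇒ exp(−k·Z) = 1/4 ⇒ Z = ln(4) / k
Z = 1.3863 / 0.624 = 2.222 km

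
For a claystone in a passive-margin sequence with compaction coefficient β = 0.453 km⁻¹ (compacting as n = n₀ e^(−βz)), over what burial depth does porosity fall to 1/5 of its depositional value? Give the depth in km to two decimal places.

3.55 km

n/n₀ = 1/5 ⇒ exp(−β·z) = 1/5 ⇒ z = ln(5) / β
z = 1.6094 / 0.453 = 3.553 km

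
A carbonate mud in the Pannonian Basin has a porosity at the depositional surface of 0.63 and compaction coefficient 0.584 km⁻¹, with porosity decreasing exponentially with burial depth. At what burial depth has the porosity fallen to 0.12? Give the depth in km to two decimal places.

2.84 km

Invert Athy's law: Z = ln(phi₀/phi) / k
Z = ln(0.63/0.12) / 0.584 = ln(5.25) / 0.584 = 1.6582 / 0.584 = 2.839 km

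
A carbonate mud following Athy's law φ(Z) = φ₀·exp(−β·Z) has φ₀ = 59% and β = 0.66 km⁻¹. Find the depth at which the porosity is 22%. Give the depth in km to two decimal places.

1.49 km

Invert Athy's law: Z = ln(φ₀/φ) / β
Z = ln(0.59/0.22) / 0.66 = ln(2.682) / 0.66 = 0.9865 / 0.66 = 1.495 km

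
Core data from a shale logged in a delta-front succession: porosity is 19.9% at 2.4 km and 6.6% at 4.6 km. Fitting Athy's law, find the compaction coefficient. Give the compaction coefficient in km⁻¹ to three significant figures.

0.502 km⁻¹

Athy: n(z) = n₀ e^(−cz) ⇒ n₁/n₂ = e^{c(z₂−z₁)} ⇒ c = ln(n₁/n₂)/(z₂−z₁)
c = ln(0.199/0.066) / (4.6 − 2.4) = ln(3.015) / 2.2 = 1.1037 / 2.2 = 0.5017 km⁻¹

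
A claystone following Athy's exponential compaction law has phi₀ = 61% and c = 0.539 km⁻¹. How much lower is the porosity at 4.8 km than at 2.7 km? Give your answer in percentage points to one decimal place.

phi(2.7) = 0.61·e^(−0.539×2.7) = 0.1423
phi(4.8) = 0.61·e^(−0.539×4.8) = 0.0459
Δphi = 0.1423 − 0.0459 = 0.0964

9.6 percentage points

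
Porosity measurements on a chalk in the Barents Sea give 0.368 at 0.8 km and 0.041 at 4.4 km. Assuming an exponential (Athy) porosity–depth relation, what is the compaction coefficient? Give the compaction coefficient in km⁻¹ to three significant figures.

Athy: φ(d) = φ₀ e^(−kd) ⇒ φ₁/φ₂ = e^{k(d₂−d₁)} ⇒ k = ln(φ₁/φ₂)/(d₂−d₁)
k = ln(0.368/0.041) / (4.4 − 0.8) = ln(8.976) / 3.6 = 2.1945 / 3.6 = 0.6096 km⁻¹

0.610 km⁻¹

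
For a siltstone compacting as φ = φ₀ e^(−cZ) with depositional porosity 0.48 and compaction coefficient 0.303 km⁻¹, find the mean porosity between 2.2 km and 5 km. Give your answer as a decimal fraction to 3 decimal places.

0.166

⟨φ⟩ = (1/(Z₂−Z₁)) ∫ φ₀ e^(−cZ) dZ = φ₀·(e^(−c·Z₁) − e^(−c·Z₂)) / (c·(Z₂−Z₁))
e^(−0.303×2.2) = 0.5135; e^(−0.303×5) = 0.2198
⟨φ⟩ = 0.48 × (0.5135 − 0.2198) / (0.303 × 2.8) = 0.48 × 0.3461 = 0.1661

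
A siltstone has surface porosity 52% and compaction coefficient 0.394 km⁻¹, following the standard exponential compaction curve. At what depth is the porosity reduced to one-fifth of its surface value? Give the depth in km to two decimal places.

4.08 km

n/n₀ = 1/5 ⇒ exp(−k·z) = 1/5 ⇒ z = ln(5) / k
z = 1.6094 / 0.394 = 4.085 km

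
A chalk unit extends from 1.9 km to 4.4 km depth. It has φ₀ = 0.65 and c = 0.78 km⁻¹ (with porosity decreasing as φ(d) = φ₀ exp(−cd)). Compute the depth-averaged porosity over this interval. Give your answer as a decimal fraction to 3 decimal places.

0.065

⟨φ⟩ = (1/(d₂−d₁)) ∫ φ₀ e^(−cd) dd = φ₀·(e^(−c·d₁) − e^(−c·d₂)) / (c·(d₂−d₁))
e^(−0.78×1.9) = 0.2272; e^(−0.78×4.4) = 0.0323
⟨φ⟩ = 0.65 × (0.2272 − 0.0323) / (0.78 × 2.5) = 0.65 × 0.0999 = 0.0650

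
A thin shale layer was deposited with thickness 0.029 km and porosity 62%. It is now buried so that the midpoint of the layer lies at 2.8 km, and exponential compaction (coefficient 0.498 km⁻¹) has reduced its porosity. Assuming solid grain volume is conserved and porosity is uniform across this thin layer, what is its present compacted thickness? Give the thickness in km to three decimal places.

0.013 km

Porosity at 2.8 km: phi = 0.62·exp(−0.498×2.8) = 0.1537
Solid-volume conservation: h(1−phi) = h₀(1−phi₀) ⇒ h = h₀·(1−phi₀)/(1−phi)
h = 0.029 × (1 − 0.62)/(1 − 0.1537) = 0.029 × 0.4490 = 0.0130 km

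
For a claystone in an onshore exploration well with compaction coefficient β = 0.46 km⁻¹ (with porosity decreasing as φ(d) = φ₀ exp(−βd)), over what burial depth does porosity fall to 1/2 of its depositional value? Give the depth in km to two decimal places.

φ/φ₀ = 1/2 ⇒ exp(−β·d) = 1/2 ⇒ d = ln(2) / β
d = 0.6931 / 0.46 = 1.507 km

1.51 km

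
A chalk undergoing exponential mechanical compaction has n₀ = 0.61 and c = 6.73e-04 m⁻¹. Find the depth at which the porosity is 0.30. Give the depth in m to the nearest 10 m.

Working in km (1 km = 1000 m; c in km⁻¹ = c in m⁻¹ × 1000):
Invert Athy's law: Z = ln(n₀/n) / c
Z = ln(0.61/0.3) / 0.673 = ln(2.033) / 0.673 = 0.7097 / 0.673 = 1.054 km

1050 m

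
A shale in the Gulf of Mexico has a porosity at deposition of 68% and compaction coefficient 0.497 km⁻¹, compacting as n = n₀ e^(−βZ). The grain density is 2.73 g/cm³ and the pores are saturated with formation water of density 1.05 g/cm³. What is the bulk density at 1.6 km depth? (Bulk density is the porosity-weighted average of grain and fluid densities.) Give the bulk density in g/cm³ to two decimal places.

2.21 g/cm³

Porosity at depth: n = 0.68·exp(−0.497×1.6) = 0.68×0.4515 = 0.3070
Bulk density: ρ_b = (1−n)ρ_g + n·ρ_f = 0.6930×2.73 + 0.3070×1.05
       = 1.892 + 0.322 = 2.214 g/cm³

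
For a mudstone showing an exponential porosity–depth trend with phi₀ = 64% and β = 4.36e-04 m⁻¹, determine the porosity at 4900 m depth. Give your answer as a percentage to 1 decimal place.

7.6%

Working in km (1 km = 1000 m; β in km⁻¹ = β in m⁻¹ × 1000):
phi = phi₀·exp(−β·z) = 0.64 × exp(−0.436 × 4.9) = 0.64 × exp(−2.136)
  = 0.64 × 0.1181 = 0.0756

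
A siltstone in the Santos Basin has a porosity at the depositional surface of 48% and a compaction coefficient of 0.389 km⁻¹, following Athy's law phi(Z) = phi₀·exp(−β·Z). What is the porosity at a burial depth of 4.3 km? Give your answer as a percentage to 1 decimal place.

phi = phi₀·exp(−β·Z) = 0.48 × exp(−0.389 × 4.3) = 0.48 × exp(−1.673)
  = 0.48 × 0.1877 = 0.0901

9.0%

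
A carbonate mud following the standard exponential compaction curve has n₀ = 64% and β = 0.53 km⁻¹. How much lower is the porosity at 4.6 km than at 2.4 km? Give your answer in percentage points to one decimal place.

12.3 percentage points

n(2.4) = 0.64·e^(−0.53×2.4) = 0.1794
n(4.6) = 0.64·e^(−0.53×4.6) = 0.0559
Δn = 0.1794 − 0.0559 = 0.1235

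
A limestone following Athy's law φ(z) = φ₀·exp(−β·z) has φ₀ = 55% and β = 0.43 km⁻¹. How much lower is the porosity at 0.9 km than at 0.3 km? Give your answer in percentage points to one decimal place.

11.0 percentage points

φ(0.3) = 0.55·e^(−0.43×0.3) = 0.4834
φ(0.9) = 0.55·e^(−0.43×0.9) = 0.3735
Δφ = 0.4834 − 0.3735 = 0.1099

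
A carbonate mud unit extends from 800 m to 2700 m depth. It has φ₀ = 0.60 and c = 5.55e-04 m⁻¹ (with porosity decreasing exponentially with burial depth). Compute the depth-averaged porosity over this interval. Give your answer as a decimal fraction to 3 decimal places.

Working in km (1 km = 1000 m; c in km⁻¹ = c in m⁻¹ × 1000):
⟨φ⟩ = (1/(z₂−z₁)) ∫ φ₀ e^(−cz) dz = φ₀·(e^(−c·z₁) − e^(−c·z₂)) / (c·(z₂−z₁))
e^(−0.555×0.8) = 0.6415; e^(−0.555×2.7) = 0.2235
⟨φ⟩ = 0.6 × (0.6415 − 0.2235) / (0.555 × 1.9) = 0.6 × 0.3964 = 0.2378

0.238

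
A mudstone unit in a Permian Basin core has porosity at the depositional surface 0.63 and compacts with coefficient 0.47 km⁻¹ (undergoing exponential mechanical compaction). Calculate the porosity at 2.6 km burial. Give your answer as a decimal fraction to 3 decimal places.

φ = φ₀·exp(−c·d) = 0.63 × exp(−0.47 × 2.6) = 0.63 × exp(−1.222)
  = 0.63 × 0.2946 = 0.1856

0.186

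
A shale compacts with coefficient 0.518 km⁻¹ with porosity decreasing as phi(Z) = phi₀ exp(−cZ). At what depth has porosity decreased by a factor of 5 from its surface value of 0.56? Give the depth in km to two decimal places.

phi/phi₀ = 1/5 ⇒ exp(−c·Z) = 1/5 ⇒ Z = ln(5) / c
Z = 1.6094 / 0.518 = 3.107 km

3.11 km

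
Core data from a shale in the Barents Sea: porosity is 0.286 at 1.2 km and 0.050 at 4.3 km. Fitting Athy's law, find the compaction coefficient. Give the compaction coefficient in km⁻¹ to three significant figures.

Athy: phi(d) = phi₀ e^(−βd) ⇒ phi₁/phi₂ = e^{β(d₂−d₁)} ⇒ β = ln(phi₁/phi₂)/(d₂−d₁)
β = ln(0.286/0.05) / (4.3 − 1.2) = ln(5.72) / 3.1 = 1.7440 / 3.1 = 0.5626 km⁻¹

0.563 km⁻¹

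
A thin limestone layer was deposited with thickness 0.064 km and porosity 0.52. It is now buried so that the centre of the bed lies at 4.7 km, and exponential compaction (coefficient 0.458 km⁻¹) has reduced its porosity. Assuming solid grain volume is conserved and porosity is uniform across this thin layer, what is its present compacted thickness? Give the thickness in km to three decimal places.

Porosity at 4.7 km: φ = 0.52·exp(−0.458×4.7) = 0.0604
Solid-volume conservation: h(1−φ) = h₀(1−φ₀) ⇒ h = h₀·(1−φ₀)/(1−φ)
h = 0.064 × (1 − 0.52)/(1 − 0.0604) = 0.064 × 0.5109 = 0.0327 km

0.033 km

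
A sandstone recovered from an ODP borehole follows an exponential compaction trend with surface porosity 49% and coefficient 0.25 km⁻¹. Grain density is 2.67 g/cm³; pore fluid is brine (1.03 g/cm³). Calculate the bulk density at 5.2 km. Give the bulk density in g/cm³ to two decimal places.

Porosity at depth: φ = 0.49·exp(−0.25×5.2) = 0.49×0.2725 = 0.1335
Bulk density: ρ_b = (1−φ)ρ_g + φ·ρ_f = 0.8665×2.67 + 0.1335×1.03
       = 2.313 + 0.138 = 2.451 g/cm³

2.45 g/cm³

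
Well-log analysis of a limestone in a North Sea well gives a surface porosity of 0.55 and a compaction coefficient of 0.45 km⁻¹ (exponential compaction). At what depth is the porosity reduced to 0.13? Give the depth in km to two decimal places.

3.21 km

Invert Athy's law: d = ln(phi₀/phi) / c
d = ln(0.55/0.13) / 0.45 = ln(4.231) / 0.45 = 1.4424 / 0.45 = 3.205 km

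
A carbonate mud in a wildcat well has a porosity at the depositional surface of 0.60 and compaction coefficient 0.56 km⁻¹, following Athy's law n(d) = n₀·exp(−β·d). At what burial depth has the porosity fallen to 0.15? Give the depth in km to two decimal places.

Invert Athy's law: d = ln(n₀/n) / β
d = ln(0.6/0.15) / 0.56 = ln(4) / 0.56 = 1.3863 / 0.56 = 2.476 km

2.48 km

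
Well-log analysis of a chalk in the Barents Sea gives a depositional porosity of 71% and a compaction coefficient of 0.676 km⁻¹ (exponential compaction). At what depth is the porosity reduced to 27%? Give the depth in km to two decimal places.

Invert Athy's law: z = ln(φ₀/φ) / k
z = ln(0.71/0.27) / 0.676 = ln(2.63) / 0.676 = 0.9668 / 0.676 = 1.430 km

1.43 km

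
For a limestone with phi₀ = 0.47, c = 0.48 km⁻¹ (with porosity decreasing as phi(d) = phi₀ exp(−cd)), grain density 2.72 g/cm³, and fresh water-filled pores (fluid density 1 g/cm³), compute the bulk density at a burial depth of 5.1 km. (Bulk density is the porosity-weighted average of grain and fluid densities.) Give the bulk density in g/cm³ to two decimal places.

2.65 g/cm³

Porosity at depth: phi = 0.47·exp(−0.48×5.1) = 0.47×0.0865 = 0.0406
Bulk density: ρ_b = (1−phi)ρ_g + phi·ρ_f = 0.9594×2.72 + 0.0406×1
       = 2.609 + 0.041 = 2.650 g/cm³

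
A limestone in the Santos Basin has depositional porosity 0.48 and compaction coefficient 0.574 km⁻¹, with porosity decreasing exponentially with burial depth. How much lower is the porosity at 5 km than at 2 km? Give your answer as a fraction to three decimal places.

0.125

phi(2) = 0.48·e^(−0.574×2) = 0.1523
phi(5) = 0.48·e^(−0.574×5) = 0.0272
Δphi = 0.1523 − 0.0272 = 0.1251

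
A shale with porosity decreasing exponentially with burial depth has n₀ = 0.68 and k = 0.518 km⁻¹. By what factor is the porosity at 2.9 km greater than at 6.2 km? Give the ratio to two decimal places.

n(Z₁)/n(Z₂) = e^(−k·Z₁)/e^(−k·Z₂) = e^{k(Z₂−Z₁)}
= exp(0.518 × 3.3) = exp(1.709) = 5.5256

5.53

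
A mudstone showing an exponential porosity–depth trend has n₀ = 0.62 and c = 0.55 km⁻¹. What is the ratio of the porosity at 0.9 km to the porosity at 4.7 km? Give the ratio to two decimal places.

8.08

n(Z₁)/n(Z₂) = e^(−c·Z₁)/e^(−c·Z₂) = e^{c(Z₂−Z₁)}
= exp(0.55 × 3.8) = exp(2.09) = 8.0849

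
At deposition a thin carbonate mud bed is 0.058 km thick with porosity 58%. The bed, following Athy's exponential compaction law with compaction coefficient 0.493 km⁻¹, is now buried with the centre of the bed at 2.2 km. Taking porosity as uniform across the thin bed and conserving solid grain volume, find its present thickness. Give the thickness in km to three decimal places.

Porosity at 2.2 km: n = 0.58·exp(−0.493×2.2) = 0.1961
Solid-volume conservation: h(1−n) = h₀(1−n₀) ⇒ h = h₀·(1−n₀)/(1−n)
h = 0.058 × (1 − 0.58)/(1 − 0.1961) = 0.058 × 0.5224 = 0.0303 km

0.030 km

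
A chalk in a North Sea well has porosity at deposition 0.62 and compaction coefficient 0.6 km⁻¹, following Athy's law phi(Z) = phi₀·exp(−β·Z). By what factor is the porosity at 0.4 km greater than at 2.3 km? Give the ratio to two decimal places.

3.13

phi(Z₁)/phi(Z₂) = e^(−β·Z₁)/e^(−β·Z₂) = e^{β(Z₂−Z₁)}
= exp(0.6 × 1.9) = exp(1.14) = 3.1268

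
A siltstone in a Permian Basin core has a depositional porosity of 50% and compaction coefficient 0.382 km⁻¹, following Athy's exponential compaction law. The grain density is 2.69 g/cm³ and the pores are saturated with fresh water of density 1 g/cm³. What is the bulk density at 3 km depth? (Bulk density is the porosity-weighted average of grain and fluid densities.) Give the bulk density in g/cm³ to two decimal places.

Porosity at depth: φ = 0.5·exp(−0.382×3) = 0.5×0.3179 = 0.1590
Bulk density: ρ_b = (1−φ)ρ_g + φ·ρ_f = 0.8410×2.69 + 0.1590×1
       = 2.262 + 0.159 = 2.421 g/cm³

2.42 g/cm³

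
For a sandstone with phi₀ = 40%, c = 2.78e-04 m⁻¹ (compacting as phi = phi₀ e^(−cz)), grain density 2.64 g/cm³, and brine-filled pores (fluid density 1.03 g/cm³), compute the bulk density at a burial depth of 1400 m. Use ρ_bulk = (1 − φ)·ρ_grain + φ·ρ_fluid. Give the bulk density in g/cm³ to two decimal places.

2.20 g/cm³

Working in km (1 km = 1000 m; c in km⁻¹ = c in m⁻¹ × 1000):
Porosity at depth: phi = 0.4·exp(−0.278×1.4) = 0.4×0.6776 = 0.2710
Bulk density: ρ_b = (1−phi)ρ_g + phi·ρ_f = 0.7290×2.64 + 0.2710×1.03
       = 1.924 + 0.279 = 2.204 g/cm³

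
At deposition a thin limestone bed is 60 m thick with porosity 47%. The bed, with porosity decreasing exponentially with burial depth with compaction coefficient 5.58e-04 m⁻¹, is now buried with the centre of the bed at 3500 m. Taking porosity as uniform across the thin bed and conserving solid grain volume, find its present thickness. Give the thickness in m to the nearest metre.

34 m

Working in km (1 km = 1000 m; β in km⁻¹ = β in m⁻¹ × 1000):
Porosity at 3.5 km: phi = 0.47·exp(−0.558×3.5) = 0.0667
Solid-volume conservation: h(1−phi) = h₀(1−phi₀) ⇒ h = h₀·(1−phi₀)/(1−phi)
h = 0.06 × (1 − 0.47)/(1 − 0.0667) = 0.06 × 0.5679 = 0.0341 km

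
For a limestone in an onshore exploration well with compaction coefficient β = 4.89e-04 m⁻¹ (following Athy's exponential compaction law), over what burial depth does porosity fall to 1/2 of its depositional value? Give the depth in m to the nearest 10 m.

Working in km (1 km = 1000 m; β in km⁻¹ = β in m⁻¹ × 1000):
phi/phi₀ = 1/2 ⇒ exp(−β·d) = 1/2 ⇒ d = ln(2) / β
d = 0.6931 / 0.489 = 1.417 km

1420 m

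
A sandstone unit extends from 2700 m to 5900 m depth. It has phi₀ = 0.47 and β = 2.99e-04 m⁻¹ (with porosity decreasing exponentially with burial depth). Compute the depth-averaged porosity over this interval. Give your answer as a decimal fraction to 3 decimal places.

Working in km (1 km = 1000 m; β in km⁻¹ = β in m⁻¹ × 1000):
⟨phi⟩ = (1/(z₂−z₁)) ∫ phi₀ e^(−βz) dz = phi₀·(e^(−β·z₁) − e^(−β·z₂)) / (β·(z₂−z₁))
e^(−0.299×2.7) = 0.4461; e^(−0.299×5.9) = 0.1713
⟨phi⟩ = 0.47 × (0.4461 − 0.1713) / (0.299 × 3.2) = 0.47 × 0.2871 = 0.1349

0.135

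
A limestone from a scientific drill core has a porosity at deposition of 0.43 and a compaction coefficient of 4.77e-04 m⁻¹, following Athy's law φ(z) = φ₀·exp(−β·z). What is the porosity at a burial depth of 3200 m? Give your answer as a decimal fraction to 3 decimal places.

Working in km (1 km = 1000 m; β in km⁻¹ = β in m⁻¹ × 1000):
φ = φ₀·exp(−β·z) = 0.43 × exp(−0.477 × 3.2) = 0.43 × exp(−1.526)
  = 0.43 × 0.2173 = 0.0934

0.093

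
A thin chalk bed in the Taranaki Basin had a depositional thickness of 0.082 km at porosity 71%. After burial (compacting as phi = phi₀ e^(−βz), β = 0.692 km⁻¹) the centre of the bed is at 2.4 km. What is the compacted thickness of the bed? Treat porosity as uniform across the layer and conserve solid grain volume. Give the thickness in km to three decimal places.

0.027 km

Porosity at 2.4 km: phi = 0.71·exp(−0.692×2.4) = 0.1349
Solid-volume conservation: h(1−phi) = h₀(1−phi₀) ⇒ h = h₀·(1−phi₀)/(1−phi)
h = 0.082 × (1 − 0.71)/(1 − 0.1349) = 0.082 × 0.3352 = 0.0275 km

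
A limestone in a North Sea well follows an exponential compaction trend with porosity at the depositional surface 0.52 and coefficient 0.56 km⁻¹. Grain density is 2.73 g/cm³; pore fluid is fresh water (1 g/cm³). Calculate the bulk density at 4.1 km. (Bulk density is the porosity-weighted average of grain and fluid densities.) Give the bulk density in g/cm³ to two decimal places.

Porosity at depth: φ = 0.52·exp(−0.56×4.1) = 0.52×0.1007 = 0.0523
Bulk density: ρ_b = (1−φ)ρ_g + φ·ρ_f = 0.9477×2.73 + 0.0523×1
       = 2.587 + 0.052 = 2.639 g/cm³

2.64 g/cm³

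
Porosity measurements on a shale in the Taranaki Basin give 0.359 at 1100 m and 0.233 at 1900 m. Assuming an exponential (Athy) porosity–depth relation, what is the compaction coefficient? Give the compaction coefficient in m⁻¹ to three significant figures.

0.000540 m⁻¹

Working in km (1 km = 1000 m; c in km⁻¹ = c in m⁻¹ × 1000):
Athy: n(z) = n₀ e^(−cz) ⇒ n₁/n₂ = e^{c(z₂−z₁)} ⇒ c = ln(n₁/n₂)/(z₂−z₁)
c = ln(0.359/0.233) / (1.9 − 1.1) = ln(1.541) / 0.8 = 0.4323 / 0.8 = 0.5404 km⁻¹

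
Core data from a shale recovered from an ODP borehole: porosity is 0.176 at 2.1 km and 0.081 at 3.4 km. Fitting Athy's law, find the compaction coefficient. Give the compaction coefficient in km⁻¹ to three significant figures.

0.597 km⁻¹

Athy: φ(d) = φ₀ e^(−kd) ⇒ φ₁/φ₂ = e^{k(d₂−d₁)} ⇒ k = ln(φ₁/φ₂)/(d₂−d₁)
k = ln(0.176/0.081) / (3.4 − 2.1) = ln(2.173) / 1.3 = 0.7760 / 1.3 = 0.5969 km⁻¹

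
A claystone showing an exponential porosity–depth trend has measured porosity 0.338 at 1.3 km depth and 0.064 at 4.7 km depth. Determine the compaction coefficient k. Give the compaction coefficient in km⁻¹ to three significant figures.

Athy: φ(z) = φ₀ e^(−kz) ⇒ φ₁/φ₂ = e^{k(z₂−z₁)} ⇒ k = ln(φ₁/φ₂)/(z₂−z₁)
k = ln(0.338/0.064) / (4.7 − 1.3) = ln(5.281) / 3.4 = 1.6642 / 3.4 = 0.4895 km⁻¹

0.489 km⁻¹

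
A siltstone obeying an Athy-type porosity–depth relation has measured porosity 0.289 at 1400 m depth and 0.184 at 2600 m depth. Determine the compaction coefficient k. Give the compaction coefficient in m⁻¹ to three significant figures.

0.000376 m⁻¹

Working in km (1 km = 1000 m; k in km⁻¹ = k in m⁻¹ × 1000):
Athy: φ(d) = φ₀ e^(−kd) ⇒ φ₁/φ₂ = e^{k(d₂−d₁)} ⇒ k = ln(φ₁/φ₂)/(d₂−d₁)
k = ln(0.289/0.184) / (2.6 − 1.4) = ln(1.571) / 1.2 = 0.4515 / 1.2 = 0.3762 km⁻¹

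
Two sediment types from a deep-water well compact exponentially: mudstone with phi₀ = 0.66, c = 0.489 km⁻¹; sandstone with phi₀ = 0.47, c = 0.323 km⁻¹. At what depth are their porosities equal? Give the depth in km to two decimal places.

2.05 km

Set phi₀ₐ e^(−cₐz) = phi₀ᵦ e^(−cᵦz) ⇒ ln(phi₀ₐ/phi₀ᵦ) = (cₐ − cᵦ)·z
z = ln(0.66/0.47) / (0.489 − 0.323) = 0.3395 / 0.166 = 2.045 km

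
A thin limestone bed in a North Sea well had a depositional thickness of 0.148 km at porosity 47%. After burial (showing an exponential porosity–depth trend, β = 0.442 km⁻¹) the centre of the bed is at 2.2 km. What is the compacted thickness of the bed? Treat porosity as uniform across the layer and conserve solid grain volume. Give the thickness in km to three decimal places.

Porosity at 2.2 km: n = 0.47·exp(−0.442×2.2) = 0.1777
Solid-volume conservation: h(1−n) = h₀(1−n₀) ⇒ h = h₀·(1−n₀)/(1−n)
h = 0.148 × (1 − 0.47)/(1 − 0.1777) = 0.148 × 0.6446 = 0.0954 km

0.095 km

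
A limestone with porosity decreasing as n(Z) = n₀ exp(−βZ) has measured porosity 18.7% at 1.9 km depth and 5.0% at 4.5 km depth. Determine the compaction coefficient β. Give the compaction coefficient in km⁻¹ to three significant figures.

Athy: n(Z) = n₀ e^(−βZ) ⇒ n₁/n₂ = e^{β(Z₂−Z₁)} ⇒ β = ln(n₁/n₂)/(Z₂−Z₁)
β = ln(0.187/0.05) / (4.5 − 1.9) = ln(3.74) / 2.6 = 1.3191 / 2.6 = 0.5073 km⁻¹

0.507 km⁻¹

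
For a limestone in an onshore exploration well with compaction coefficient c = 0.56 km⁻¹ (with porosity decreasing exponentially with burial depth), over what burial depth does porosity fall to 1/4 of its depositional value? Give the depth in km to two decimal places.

2.48 km

phi/phi₀ = 1/4 ⇒ exp(−c·Z) = 1/4 ⇒ Z = ln(4) / c
Z = 1.3863 / 0.56 = 2.476 km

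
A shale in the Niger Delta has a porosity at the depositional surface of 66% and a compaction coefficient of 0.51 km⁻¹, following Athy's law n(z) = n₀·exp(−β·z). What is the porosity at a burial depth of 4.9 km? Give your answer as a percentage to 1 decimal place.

n = n₀·exp(−β·z) = 0.66 × exp(−0.51 × 4.9) = 0.66 × exp(−2.499)
  = 0.66 × 0.0822 = 0.0542

5.4%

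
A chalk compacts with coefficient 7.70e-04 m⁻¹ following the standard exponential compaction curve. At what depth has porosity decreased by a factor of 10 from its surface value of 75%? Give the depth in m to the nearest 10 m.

Working in km (1 km = 1000 m; k in km⁻¹ = k in m⁻¹ × 1000):
phi/phi₀ = 1/10 ⇒ exp(−k·Z) = 1/10 ⇒ Z = ln(10) / k
Z = 2.3026 / 0.77 = 2.990 km

2990 m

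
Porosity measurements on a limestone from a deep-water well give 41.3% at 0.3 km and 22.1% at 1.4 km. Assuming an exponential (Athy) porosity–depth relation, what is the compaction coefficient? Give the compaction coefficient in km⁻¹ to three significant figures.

0.568 km⁻¹

Athy: n(z) = n₀ e^(−βz) ⇒ n₁/n₂ = e^{β(z₂−z₁)} ⇒ β = ln(n₁/n₂)/(z₂−z₁)
β = ln(0.413/0.221) / (1.4 − 0.3) = ln(1.869) / 1.1 = 0.6253 / 1.1 = 0.5684 km⁻¹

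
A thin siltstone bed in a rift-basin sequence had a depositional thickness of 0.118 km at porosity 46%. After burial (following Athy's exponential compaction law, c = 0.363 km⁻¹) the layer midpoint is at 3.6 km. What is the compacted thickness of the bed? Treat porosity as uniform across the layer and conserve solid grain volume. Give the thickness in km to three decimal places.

0.073 km

Porosity at 3.6 km: phi = 0.46·exp(−0.363×3.6) = 0.1245
Solid-volume conservation: h(1−phi) = h₀(1−phi₀) ⇒ h = h₀·(1−phi₀)/(1−phi)
h = 0.118 × (1 − 0.46)/(1 − 0.1245) = 0.118 × 0.6168 = 0.0728 km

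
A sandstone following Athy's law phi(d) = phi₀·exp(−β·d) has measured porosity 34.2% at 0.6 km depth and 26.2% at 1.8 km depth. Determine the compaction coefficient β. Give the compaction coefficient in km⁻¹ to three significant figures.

Athy: phi(d) = phi₀ e^(−βd) ⇒ phi₁/phi₂ = e^{β(d₂−d₁)} ⇒ β = ln(phi₁/phi₂)/(d₂−d₁)
β = ln(0.342/0.262) / (1.8 − 0.6) = ln(1.305) / 1.2 = 0.2665 / 1.2 = 0.2221 km⁻¹

0.222 km⁻¹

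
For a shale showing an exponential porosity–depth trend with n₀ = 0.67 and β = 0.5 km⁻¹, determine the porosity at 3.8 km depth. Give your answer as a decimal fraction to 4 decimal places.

0.1002

n = n₀·exp(−β·z) = 0.67 × exp(−0.5 × 3.8) = 0.67 × exp(−1.9)
  = 0.67 × 0.1496 = 0.1002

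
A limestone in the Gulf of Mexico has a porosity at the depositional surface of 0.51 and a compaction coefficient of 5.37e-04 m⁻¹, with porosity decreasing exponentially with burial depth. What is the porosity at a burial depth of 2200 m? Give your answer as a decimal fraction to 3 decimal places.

0.156

Working in km (1 km = 1000 m; c in km⁻¹ = c in m⁻¹ × 1000):
φ = φ₀·exp(−c·d) = 0.51 × exp(−0.537 × 2.2) = 0.51 × exp(−1.181)
  = 0.51 × 0.3068 = 0.1565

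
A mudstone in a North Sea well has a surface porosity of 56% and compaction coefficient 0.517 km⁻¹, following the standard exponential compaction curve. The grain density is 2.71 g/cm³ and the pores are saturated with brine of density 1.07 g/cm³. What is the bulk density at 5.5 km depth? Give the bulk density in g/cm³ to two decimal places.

Porosity at depth: phi = 0.56·exp(−0.517×5.5) = 0.56×0.0582 = 0.0326
Bulk density: ρ_b = (1−phi)ρ_g + phi·ρ_f = 0.9674×2.71 + 0.0326×1.07
       = 2.622 + 0.035 = 2.657 g/cm³

2.66 g/cm³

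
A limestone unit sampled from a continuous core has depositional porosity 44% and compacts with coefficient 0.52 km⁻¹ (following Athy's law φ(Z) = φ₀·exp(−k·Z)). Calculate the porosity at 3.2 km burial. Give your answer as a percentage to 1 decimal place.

φ = φ₀·exp(−k·Z) = 0.44 × exp(−0.52 × 3.2) = 0.44 × exp(−1.664)
  = 0.44 × 0.1894 = 0.0833

8.3%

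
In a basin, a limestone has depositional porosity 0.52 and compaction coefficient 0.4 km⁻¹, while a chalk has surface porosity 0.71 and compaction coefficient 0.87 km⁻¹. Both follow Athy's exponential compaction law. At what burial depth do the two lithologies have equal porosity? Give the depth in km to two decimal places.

Set n₀ₐ e^(−cₐz) = n₀ᵦ e^(−cᵦz) ⇒ ln(n₀ₐ/n₀ᵦ) = (cₐ − cᵦ)·z
z = ln(0.52/0.71) / (0.4 − 0.87) = -0.3114 / -0.47 = 0.663 km

0.66 km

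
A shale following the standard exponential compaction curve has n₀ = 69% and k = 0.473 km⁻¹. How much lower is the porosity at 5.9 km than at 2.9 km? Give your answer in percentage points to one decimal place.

13.3 percentage points

n(2.9) = 0.69·e^(−0.473×2.9) = 0.1750
n(5.9) = 0.69·e^(−0.473×5.9) = 0.0424
Δn = 0.1750 − 0.0424 = 0.1327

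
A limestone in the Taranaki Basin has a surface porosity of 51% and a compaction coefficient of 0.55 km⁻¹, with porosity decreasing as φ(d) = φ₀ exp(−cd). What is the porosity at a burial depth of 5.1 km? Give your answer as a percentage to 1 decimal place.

3.1%

φ = φ₀·exp(−c·d) = 0.51 × exp(−0.55 × 5.1) = 0.51 × exp(−2.805)
  = 0.51 × 0.0605 = 0.0309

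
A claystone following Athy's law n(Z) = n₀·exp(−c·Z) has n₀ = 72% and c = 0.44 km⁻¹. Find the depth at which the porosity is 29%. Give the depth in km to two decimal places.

2.07 km

Invert Athy's law: Z = ln(n₀/n) / c
Z = ln(0.72/0.29) / 0.44 = ln(2.483) / 0.44 = 0.9094 / 0.44 = 2.067 km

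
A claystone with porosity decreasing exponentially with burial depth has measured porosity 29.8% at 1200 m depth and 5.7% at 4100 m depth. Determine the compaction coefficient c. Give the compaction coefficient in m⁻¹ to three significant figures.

0.000570 m⁻¹

Working in km (1 km = 1000 m; c in km⁻¹ = c in m⁻¹ × 1000):
Athy: phi(d) = phi₀ e^(−cd) ⇒ phi₁/phi₂ = e^{c(d₂−d₁)} ⇒ c = ln(phi₁/phi₂)/(d₂−d₁)
c = ln(0.298/0.057) / (4.1 − 1.2) = ln(5.228) / 2.9 = 1.6540 / 2.9 = 0.5704 km⁻¹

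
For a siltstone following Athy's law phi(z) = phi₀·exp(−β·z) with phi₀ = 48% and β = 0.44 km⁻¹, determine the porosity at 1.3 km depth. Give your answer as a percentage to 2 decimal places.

27.09%

phi = phi₀·exp(−β·z) = 0.48 × exp(−0.44 × 1.3) = 0.48 × exp(−0.572)
  = 0.48 × 0.5644 = 0.2709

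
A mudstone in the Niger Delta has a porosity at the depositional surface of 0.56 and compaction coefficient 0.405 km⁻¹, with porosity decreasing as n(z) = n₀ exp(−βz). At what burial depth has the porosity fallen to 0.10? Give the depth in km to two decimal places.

4.25 km

Invert Athy's law: z = ln(n₀/n) / β
z = ln(0.56/0.1) / 0.405 = ln(5.6) / 0.405 = 1.7228 / 0.405 = 4.254 km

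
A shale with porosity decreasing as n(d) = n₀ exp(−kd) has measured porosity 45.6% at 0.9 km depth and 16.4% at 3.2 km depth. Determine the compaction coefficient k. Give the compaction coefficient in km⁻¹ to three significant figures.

0.445 km⁻¹

Athy: n(d) = n₀ e^(−kd) ⇒ n₁/n₂ = e^{k(d₂−d₁)} ⇒ k = ln(n₁/n₂)/(d₂−d₁)
k = ln(0.456/0.164) / (3.2 − 0.9) = ln(2.78) / 2.3 = 1.0226 / 2.3 = 0.4446 km⁻¹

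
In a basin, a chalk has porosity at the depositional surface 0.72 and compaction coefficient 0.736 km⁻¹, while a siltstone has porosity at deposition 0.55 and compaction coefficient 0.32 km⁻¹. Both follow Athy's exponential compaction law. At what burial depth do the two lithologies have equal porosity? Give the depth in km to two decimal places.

Set n₀ₐ e^(−cₐz) = n₀ᵦ e^(−cᵦz) ⇒ ln(n₀ₐ/n₀ᵦ) = (cₐ − cᵦ)·z
z = ln(0.72/0.55) / (0.736 − 0.32) = 0.2693 / 0.416 = 0.647 km

0.65 km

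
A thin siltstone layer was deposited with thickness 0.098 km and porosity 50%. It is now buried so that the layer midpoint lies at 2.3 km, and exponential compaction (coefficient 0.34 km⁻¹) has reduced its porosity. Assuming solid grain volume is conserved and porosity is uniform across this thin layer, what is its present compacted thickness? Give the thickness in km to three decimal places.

Porosity at 2.3 km: n = 0.5·exp(−0.34×2.3) = 0.2287
Solid-volume conservation: h(1−n) = h₀(1−n₀) ⇒ h = h₀·(1−n₀)/(1−n)
h = 0.098 × (1 − 0.5)/(1 − 0.2287) = 0.098 × 0.6483 = 0.0635 km

0.064 km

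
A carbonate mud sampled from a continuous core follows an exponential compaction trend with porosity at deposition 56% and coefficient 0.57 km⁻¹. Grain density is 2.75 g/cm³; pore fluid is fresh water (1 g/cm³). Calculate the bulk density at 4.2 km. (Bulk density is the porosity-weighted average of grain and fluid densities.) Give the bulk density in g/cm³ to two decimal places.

2.66 g/cm³

Porosity at depth: φ = 0.56·exp(−0.57×4.2) = 0.56×0.0913 = 0.0511
Bulk density: ρ_b = (1−φ)ρ_g + φ·ρ_f = 0.9489×2.75 + 0.0511×1
       = 2.609 + 0.051 = 2.661 g/cm³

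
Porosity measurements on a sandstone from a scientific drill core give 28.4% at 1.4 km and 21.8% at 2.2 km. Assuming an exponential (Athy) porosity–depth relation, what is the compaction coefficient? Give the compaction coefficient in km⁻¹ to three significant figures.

Athy: phi(Z) = phi₀ e^(−kZ) ⇒ phi₁/phi₂ = e^{k(Z₂−Z₁)} ⇒ k = ln(phi₁/phi₂)/(Z₂−Z₁)
k = ln(0.284/0.218) / (2.2 − 1.4) = ln(1.303) / 0.8 = 0.2645 / 0.8 = 0.3306 km⁻¹

0.331 km⁻¹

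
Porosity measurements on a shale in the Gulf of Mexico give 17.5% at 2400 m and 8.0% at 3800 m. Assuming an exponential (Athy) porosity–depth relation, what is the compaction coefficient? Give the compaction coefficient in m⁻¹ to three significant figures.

Working in km (1 km = 1000 m; c in km⁻¹ = c in m⁻¹ × 1000):
Athy: n(z) = n₀ e^(−cz) ⇒ n₁/n₂ = e^{c(z₂−z₁)} ⇒ c = ln(n₁/n₂)/(z₂−z₁)
c = ln(0.175/0.08) / (3.8 − 2.4) = ln(2.188) / 1.4 = 0.7828 / 1.4 = 0.5591 km⁻¹

0.000559 m⁻¹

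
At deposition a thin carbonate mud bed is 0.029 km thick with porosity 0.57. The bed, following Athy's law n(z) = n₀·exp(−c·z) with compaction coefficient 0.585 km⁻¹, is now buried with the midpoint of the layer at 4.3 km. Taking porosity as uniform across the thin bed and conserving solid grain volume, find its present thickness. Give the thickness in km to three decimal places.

Porosity at 4.3 km: n = 0.57·exp(−0.585×4.3) = 0.0461
Solid-volume conservation: h(1−n) = h₀(1−n₀) ⇒ h = h₀·(1−n₀)/(1−n)
h = 0.029 × (1 − 0.57)/(1 − 0.0461) = 0.029 × 0.4508 = 0.0131 km

0.013 km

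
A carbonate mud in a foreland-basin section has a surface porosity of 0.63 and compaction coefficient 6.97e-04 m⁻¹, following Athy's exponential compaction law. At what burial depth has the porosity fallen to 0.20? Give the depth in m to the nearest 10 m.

1650 m

Working in km (1 km = 1000 m; k in km⁻¹ = k in m⁻¹ × 1000):
Invert Athy's law: Z = ln(n₀/n) / k
Z = ln(0.63/0.2) / 0.697 = ln(3.15) / 0.697 = 1.1474 / 0.697 = 1.646 km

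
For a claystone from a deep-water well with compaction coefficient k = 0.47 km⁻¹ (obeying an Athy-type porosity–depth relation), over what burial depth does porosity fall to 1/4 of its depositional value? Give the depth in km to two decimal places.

2.95 km

φ/φ₀ = 1/4 ⇒ exp(−k·z) = 1/4 ⇒ z = ln(4) / k
z = 1.3863 / 0.47 = 2.950 km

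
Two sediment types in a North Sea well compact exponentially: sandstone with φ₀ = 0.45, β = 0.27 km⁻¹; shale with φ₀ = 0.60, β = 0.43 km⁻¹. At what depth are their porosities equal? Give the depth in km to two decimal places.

Set φ₀ₐ e^(−βₐz) = φ₀ᵦ e^(−βᵦz) ⇒ ln(φ₀ₐ/φ₀ᵦ) = (βₐ − βᵦ)·z
z = ln(0.45/0.6) / (0.27 − 0.43) = -0.2877 / -0.16 = 1.798 km

1.80 km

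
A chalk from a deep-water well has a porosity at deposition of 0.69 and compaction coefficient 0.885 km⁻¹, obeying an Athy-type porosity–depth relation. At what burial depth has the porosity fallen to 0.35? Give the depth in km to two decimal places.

Invert Athy's law: d = ln(n₀/n) / c
d = ln(0.69/0.35) / 0.885 = ln(1.971) / 0.885 = 0.6788 / 0.885 = 0.767 km

0.77 km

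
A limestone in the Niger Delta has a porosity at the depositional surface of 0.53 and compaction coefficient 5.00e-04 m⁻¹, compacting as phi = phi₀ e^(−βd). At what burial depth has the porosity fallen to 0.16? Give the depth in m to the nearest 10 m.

Working in km (1 km = 1000 m; β in km⁻¹ = β in m⁻¹ × 1000):
Invert Athy's law: d = ln(phi₀/phi) / β
d = ln(0.53/0.16) / 0.5 = ln(3.312) / 0.5 = 1.1977 / 0.5 = 2.395 km

2400 m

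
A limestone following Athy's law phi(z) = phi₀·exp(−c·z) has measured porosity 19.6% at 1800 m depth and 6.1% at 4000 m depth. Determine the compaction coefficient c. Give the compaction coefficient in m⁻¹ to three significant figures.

Working in km (1 km = 1000 m; c in km⁻¹ = c in m⁻¹ × 1000):
Athy: phi(z) = phi₀ e^(−cz) ⇒ phi₁/phi₂ = e^{c(z₂−z₁)} ⇒ c = ln(phi₁/phi₂)/(z₂−z₁)
c = ln(0.196/0.061) / (4 − 1.8) = ln(3.213) / 2.2 = 1.1672 / 2.2 = 0.5306 km⁻¹

0.000531 m⁻¹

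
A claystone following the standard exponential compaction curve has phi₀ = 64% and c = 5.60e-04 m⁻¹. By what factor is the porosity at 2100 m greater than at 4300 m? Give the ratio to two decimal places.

Working in km (1 km = 1000 m; c in km⁻¹ = c in m⁻¹ × 1000):
phi(Z₁)/phi(Z₂) = e^(−c·Z₁)/e^(−c·Z₂) = e^{c(Z₂−Z₁)}
= exp(0.56 × 2.2) = exp(1.232) = 3.4281

3.43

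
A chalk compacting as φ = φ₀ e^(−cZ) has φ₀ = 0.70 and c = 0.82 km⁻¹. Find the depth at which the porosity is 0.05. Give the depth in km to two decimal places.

3.22 km

Invert Athy's law: Z = ln(φ₀/φ) / c
Z = ln(0.7/0.05) / 0.82 = ln(14) / 0.82 = 2.6391 / 0.82 = 3.218 km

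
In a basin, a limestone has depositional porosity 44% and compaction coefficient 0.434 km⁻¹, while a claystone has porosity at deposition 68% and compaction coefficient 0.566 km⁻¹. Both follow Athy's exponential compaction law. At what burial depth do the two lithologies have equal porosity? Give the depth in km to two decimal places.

Set phi₀ₐ e^(−kₐZ) = phi₀ᵦ e^(−kᵦZ) ⇒ ln(phi₀ₐ/phi₀ᵦ) = (kₐ − kᵦ)·Z
Z = ln(0.44/0.68) / (0.434 − 0.566) = -0.4353 / -0.132 = 3.298 km

3.30 km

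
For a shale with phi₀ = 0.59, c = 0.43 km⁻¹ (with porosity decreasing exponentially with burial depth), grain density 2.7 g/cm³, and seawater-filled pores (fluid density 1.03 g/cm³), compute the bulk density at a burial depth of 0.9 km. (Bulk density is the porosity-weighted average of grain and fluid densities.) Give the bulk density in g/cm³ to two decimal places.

Porosity at depth: phi = 0.59·exp(−0.43×0.9) = 0.59×0.6791 = 0.4007
Bulk density: ρ_b = (1−phi)ρ_g + phi·ρ_f = 0.5993×2.7 + 0.4007×1.03
       = 1.618 + 0.413 = 2.031 g/cm³

2.03 g/cm³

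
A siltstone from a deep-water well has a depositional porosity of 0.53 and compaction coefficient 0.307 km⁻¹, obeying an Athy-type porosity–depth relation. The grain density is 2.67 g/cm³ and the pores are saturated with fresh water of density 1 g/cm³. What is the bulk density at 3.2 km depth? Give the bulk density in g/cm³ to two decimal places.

Porosity at depth: phi = 0.53·exp(−0.307×3.2) = 0.53×0.3744 = 0.1984
Bulk density: ρ_b = (1−phi)ρ_g + phi·ρ_f = 0.8016×2.67 + 0.1984×1
       = 2.140 + 0.198 = 2.339 g/cm³

2.34 g/cm³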